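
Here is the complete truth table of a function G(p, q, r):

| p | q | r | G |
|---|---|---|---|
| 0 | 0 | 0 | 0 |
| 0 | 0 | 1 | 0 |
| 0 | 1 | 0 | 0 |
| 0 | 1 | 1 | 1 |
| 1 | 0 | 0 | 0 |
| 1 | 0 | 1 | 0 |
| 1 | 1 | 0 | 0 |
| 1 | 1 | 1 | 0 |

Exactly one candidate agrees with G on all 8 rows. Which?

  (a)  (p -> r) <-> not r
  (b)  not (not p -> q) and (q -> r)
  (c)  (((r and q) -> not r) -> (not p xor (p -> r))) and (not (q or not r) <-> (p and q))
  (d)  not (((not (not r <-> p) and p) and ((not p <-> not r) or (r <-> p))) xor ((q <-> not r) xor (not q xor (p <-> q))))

c

(a): at (0,0,0) it gives 1, but G = 0 — eliminated.
(b): at (0,0,0) it gives 1, but G = 0 — eliminated.
(d): at (0,0,0) it gives 1, but G = 0 — eliminated.
Only (c) survives; checking it on all 8 rows confirms it matches G.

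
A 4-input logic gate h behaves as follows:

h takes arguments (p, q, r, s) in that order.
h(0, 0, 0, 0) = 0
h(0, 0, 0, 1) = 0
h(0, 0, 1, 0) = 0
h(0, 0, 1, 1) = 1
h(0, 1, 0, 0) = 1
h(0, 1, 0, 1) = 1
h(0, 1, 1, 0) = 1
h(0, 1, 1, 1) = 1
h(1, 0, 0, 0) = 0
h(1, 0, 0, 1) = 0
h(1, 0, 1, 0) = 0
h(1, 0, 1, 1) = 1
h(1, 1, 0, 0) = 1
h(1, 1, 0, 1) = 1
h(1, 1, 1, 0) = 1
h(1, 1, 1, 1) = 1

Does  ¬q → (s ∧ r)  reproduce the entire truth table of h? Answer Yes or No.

Evaluate ¬q → (s ∧ r) on each row and compare to h:
  p=0, q=0, r=0, s=0: formula gives 0, h = 0 ✓
  p=0, q=0, r=0, s=1: formula gives 0, h = 0 ✓
  p=0, q=0, r=1, s=0: formula gives 0, h = 0 ✓
  p=0, q=0, r=1, s=1: formula gives 1, h = 1 ✓
  …and likewise for the remaining 12 rows.
Every row agrees, so the formula is equivalent.

Yes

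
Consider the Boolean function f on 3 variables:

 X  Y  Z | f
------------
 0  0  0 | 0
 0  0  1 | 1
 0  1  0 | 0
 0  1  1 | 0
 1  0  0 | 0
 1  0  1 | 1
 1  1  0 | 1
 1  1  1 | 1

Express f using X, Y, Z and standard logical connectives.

Collect the rows where f=1 — (0,0,1), (1,0,1), (1,1,0), (1,1,1) — and write one minterm per row: ¬X·¬Y·Z, X·¬Y·Z, X·Y·¬Z, X·Y·Z. Their union (logical OR) reproduces the table exactly.

f(X, Y, Z) = ((((NOT X AND NOT Y) AND Z) OR ((X AND NOT Y) AND Z)) OR ((X AND Y) AND NOT Z)) OR ((X AND Y) AND Z)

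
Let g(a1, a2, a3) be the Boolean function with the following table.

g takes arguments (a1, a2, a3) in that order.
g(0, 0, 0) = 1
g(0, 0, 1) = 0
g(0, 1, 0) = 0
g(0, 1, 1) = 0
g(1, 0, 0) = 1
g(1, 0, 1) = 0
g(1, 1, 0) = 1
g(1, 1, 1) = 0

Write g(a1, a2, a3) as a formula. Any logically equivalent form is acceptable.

g=1 on 3 inputs: (0,0,0), (1,0,0), (1,1,0). Reading each as a conjunction of literals (¬a1·¬a2·¬a3, a1·¬a2·¬a3, a1·a2·¬a3) and taking the OR gives the canonical DNF.

g(a1, a2, a3) = (((not a1 and not a2) and not a3) or ((a1 and not a2) and not a3)) or ((a1 and a2) and not a3)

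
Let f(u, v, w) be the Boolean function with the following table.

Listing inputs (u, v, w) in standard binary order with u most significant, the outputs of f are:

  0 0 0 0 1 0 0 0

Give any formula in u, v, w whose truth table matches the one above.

f(u, v, w) = (u ∧ ¬v) ∧ ¬w

Only row (1,0,0) gives 1. That row's minterm u·¬v·¬w is f directly.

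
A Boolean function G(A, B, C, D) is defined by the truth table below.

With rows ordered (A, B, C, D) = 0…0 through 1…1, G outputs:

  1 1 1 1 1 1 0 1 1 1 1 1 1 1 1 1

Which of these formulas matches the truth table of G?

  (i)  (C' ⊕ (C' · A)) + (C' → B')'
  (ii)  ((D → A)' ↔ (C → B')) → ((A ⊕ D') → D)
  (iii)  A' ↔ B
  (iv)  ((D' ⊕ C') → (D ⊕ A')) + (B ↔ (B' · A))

ii

(i) disagrees with G on (0,0,1,0) (formula → 0, table → 1); rule it out.
(iii) disagrees with G on (0,0,0,0) (formula → 0, table → 1); rule it out.
(iv) disagrees with G on (0,1,0,1) (formula → 0, table → 1); rule it out.
Only (ii) survives; checking it on all 16 rows confirms it matches G.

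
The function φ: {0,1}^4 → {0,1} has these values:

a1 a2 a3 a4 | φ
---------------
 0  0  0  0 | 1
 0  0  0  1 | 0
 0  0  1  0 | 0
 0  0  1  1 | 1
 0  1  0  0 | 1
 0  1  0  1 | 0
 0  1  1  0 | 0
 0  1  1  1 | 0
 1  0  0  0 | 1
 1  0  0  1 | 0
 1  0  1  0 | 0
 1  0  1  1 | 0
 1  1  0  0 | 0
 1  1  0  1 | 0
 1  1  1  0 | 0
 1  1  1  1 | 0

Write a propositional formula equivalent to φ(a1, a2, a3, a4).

φ(a1, a2, a3, a4) = (((((not a1 and not a2) and not a3) and not a4) or (((not a1 and not a2) and a3) and a4)) or (((not a1 and a2) and not a3) and not a4)) or (((a1 and not a2) and not a3) and not a4)

The 1-rows are (0,0,0,0), (0,0,1,1), (0,1,0,0), (1,0,0,0). Each contributes one minterm — ¬a1·¬a2·¬a3·¬a4; ¬a1·¬a2·a3·a4; ¬a1·a2·¬a3·¬a4; a1·¬a2·¬a3·¬a4 — and their disjunction is a sum-of-products form of φ.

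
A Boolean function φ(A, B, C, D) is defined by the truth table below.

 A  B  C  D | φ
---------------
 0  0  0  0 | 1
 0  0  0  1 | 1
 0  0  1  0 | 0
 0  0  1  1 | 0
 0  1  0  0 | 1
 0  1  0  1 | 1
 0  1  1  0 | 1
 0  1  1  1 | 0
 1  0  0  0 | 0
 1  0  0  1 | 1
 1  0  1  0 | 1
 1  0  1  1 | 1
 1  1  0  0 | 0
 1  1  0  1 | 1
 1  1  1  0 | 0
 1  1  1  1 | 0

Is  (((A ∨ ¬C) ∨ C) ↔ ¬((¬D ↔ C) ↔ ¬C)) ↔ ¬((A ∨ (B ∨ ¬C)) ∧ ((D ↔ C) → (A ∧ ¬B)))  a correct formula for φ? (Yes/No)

Test each input against both φ and the formula:
  A=0, B=0, C=0, D=0: formula gives 1, φ = 1 ✓
  A=0, B=0, C=0, D=1: formula gives 1, φ = 1 ✓
  A=0, B=0, C=1, D=0: formula gives 1, but φ = 0 ✗
Row (0,0,1,0) is a counterexample, so the formula is not equivalent to φ.

No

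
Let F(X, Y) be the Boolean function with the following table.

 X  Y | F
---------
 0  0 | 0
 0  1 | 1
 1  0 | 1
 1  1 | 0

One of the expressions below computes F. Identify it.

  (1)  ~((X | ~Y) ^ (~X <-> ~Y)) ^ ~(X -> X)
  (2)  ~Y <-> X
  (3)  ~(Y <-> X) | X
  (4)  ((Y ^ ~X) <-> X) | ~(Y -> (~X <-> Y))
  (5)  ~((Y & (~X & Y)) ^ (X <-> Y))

(1) disagrees with F on (0,0) (formula → 1, table → 0); rule it out.
(3) disagrees with F on (1,1) (formula → 1, table → 0); rule it out.
(4) disagrees with F on (1,0) (formula → 0, table → 1); rule it out.
(5) disagrees with F on (0,1) (formula → 0, table → 1); rule it out.
That leaves (2). Evaluating it on every row reproduces the table of F exactly.

2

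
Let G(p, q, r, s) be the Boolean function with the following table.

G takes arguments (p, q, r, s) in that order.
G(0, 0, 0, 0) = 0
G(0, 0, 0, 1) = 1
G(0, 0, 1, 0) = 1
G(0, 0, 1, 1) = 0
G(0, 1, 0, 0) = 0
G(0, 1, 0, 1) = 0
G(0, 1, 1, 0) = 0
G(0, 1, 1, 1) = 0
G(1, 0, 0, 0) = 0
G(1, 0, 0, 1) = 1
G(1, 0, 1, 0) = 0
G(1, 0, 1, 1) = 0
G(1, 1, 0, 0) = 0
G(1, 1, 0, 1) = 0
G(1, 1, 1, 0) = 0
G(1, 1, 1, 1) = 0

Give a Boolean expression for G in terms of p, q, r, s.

G(p, q, r, s) = ((((p' · q') · r') · s) + (((p' · q') · r) · s')) + (((p · q') · r') · s)

Collect the rows where G=1 — (0,0,0,1), (0,0,1,0), (1,0,0,1) — and write one minterm per row: ¬p·¬q·¬r·s, ¬p·¬q·r·¬s, p·¬q·¬r·s. Their union (logical OR) reproduces the table exactly.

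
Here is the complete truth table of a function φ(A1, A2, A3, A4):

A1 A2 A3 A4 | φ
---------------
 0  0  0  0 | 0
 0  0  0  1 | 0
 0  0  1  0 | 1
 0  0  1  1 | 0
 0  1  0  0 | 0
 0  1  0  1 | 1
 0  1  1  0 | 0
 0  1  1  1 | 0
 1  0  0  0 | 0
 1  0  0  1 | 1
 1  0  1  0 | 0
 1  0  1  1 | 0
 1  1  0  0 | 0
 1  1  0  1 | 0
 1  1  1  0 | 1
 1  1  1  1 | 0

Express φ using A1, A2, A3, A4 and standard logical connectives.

φ(A1, A2, A3, A4) = (((((A1' · A2') · A3) · A4') + (((A1' · A2) · A3') · A4)) + (((A1 · A2') · A3') · A4)) + (((A1 · A2) · A3) · A4')

The 1-rows are (0,0,1,0), (0,1,0,1), (1,0,0,1), (1,1,1,0). Each contributes one minterm — ¬A1·¬A2·A3·¬A4; ¬A1·A2·¬A3·A4; A1·¬A2·¬A3·A4; A1·A2·A3·¬A4 — and their disjunction is a sum-of-products form of φ.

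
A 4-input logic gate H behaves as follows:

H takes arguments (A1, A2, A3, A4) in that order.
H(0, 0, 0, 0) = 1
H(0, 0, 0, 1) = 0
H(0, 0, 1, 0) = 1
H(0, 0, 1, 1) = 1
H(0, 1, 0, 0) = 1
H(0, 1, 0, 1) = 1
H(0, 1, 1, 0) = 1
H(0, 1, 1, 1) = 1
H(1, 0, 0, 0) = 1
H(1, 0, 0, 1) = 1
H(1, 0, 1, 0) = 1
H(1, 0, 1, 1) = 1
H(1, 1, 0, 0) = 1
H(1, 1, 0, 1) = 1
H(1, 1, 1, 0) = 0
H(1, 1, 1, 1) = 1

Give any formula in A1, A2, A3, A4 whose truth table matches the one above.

H(A1, A2, A3, A4) = ¬((((¬A1 ∧ ¬A2) ∧ ¬A3) ∧ A4) ∨ (((A1 ∧ A2) ∧ A3) ∧ ¬A4))

The 0-rows are (0,0,0,1), (1,1,1,0). Take each as a conjunction (¬A1·¬A2·¬A3·A4, A1·A2·A3·¬A4), form their disjunction, and complement — that gives a formula that is 1 everywhere H is.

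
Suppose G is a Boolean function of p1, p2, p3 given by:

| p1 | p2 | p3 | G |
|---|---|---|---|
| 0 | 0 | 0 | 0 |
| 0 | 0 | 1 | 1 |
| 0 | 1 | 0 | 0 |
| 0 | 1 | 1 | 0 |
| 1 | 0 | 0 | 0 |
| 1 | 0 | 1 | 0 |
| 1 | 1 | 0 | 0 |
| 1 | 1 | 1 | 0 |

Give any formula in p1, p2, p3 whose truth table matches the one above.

G is 1 on exactly one input, (0,0,1), whose minterm is ¬p1·¬p2·p3. So G is just that conjunction.

G(p1, p2, p3) = (~p1 & ~p2) & p3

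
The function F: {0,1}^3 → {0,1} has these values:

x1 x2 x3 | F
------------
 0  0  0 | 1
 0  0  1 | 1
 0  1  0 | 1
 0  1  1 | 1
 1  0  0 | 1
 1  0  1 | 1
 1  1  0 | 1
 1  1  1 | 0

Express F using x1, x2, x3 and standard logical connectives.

F(x1, x2, x3) = ~((x1 & x2) & x3)

The output is 0 only when every input is 1 — NAND of all inputs.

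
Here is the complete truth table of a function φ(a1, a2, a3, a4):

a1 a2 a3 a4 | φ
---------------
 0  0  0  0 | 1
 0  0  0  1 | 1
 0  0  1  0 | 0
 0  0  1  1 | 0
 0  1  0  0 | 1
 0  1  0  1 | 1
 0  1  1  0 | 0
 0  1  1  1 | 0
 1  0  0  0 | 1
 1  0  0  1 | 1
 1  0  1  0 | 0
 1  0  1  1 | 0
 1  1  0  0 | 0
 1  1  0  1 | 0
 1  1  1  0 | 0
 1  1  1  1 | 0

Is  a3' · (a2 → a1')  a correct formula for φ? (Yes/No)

Check the formula against φ row by row:
  a1=0, a2=0, a3=0, a4=0: formula gives 1, φ = 1 ✓
  a1=0, a2=0, a3=0, a4=1: formula gives 1, φ = 1 ✓
  a1=0, a2=0, a3=1, a4=0: formula gives 0, φ = 0 ✓
  a1=0, a2=0, a3=1, a4=1: formula gives 0, φ = 0 ✓
  … (the remaining 12 rows also agree.)
All 16 rows match — the expression computes φ exactly.

Yes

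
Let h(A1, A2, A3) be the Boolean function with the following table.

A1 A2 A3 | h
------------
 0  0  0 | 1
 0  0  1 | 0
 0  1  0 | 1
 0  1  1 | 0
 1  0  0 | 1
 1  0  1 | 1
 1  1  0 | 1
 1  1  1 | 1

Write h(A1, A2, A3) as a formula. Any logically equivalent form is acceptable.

h(A1, A2, A3) = not (((not A1 and not A2) and A3) or ((not A1 and A2) and A3))

h is 0 on only 2 rows — (0,0,1), (0,1,1). Writing each as a minterm (¬A1·¬A2·A3, ¬A1·A2·A3) and OR-ing them characterizes exactly where h=0, so h is the negation of that disjunction.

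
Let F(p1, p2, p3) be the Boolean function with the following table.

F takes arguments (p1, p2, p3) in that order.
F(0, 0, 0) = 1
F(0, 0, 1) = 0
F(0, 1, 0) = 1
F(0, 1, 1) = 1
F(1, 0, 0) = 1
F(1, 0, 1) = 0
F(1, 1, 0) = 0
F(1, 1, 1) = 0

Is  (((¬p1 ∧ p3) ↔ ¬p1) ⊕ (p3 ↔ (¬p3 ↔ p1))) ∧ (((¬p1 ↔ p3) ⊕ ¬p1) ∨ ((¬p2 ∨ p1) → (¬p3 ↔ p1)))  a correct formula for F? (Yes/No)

Evaluate (((¬p1 ∧ p3) ↔ ¬p1) ⊕ (p3 ↔ (¬p3 ↔ p1))) ∧ (((¬p1 ↔ p3) ⊕ ¬p1) ∨ ((¬p2 ∨ p1) → (¬p3 ↔ p1))) on each row and compare to F:
  p1=0, p2=0, p3=0: formula gives 1, F = 1 ✓
  p1=0, p2=0, p3=1: formula gives 0, F = 0 ✓
  p1=0, p2=1, p3=0: formula gives 1, F = 1 ✓
  p1=0, p2=1, p3=1: formula gives 0, but F = 1 ✗
Row (0,1,1) is a counterexample, so the formula is not equivalent to F.

No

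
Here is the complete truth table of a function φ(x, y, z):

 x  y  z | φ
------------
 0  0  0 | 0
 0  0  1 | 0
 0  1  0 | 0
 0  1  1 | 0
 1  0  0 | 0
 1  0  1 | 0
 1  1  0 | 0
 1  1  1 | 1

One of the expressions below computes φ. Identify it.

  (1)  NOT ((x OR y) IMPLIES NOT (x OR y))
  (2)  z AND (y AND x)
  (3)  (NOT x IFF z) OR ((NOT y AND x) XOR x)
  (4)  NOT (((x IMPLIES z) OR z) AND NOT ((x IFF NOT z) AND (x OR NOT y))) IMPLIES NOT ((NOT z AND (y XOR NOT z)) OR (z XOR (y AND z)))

(1) fails at (0,1,0): the formula yields 1, φ is 0.
(3) fails at (0,0,1): the formula yields 1, φ is 0.
(4) fails at (0,0,0): the formula yields 1, φ is 0.
Only (2) survives; checking it on all 8 rows confirms it matches φ.

2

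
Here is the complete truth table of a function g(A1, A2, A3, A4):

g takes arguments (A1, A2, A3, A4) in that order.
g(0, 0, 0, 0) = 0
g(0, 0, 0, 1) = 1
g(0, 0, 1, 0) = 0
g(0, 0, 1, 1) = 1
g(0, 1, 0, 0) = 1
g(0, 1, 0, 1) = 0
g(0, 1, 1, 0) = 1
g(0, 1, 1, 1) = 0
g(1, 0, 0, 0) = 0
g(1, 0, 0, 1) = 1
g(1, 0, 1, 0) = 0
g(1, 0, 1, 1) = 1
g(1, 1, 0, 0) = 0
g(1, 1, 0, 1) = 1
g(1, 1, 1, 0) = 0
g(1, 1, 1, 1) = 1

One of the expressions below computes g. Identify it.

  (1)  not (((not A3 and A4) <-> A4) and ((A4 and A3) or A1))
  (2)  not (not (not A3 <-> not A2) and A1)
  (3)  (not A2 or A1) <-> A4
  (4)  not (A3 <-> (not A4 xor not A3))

(1) disagrees with g on (0,0,0,0) (formula → 1, table → 0); rule it out.
(2) disagrees with g on (0,0,0,0) (formula → 1, table → 0); rule it out.
(4) disagrees with g on (0,1,0,0) (formula → 0, table → 1); rule it out.
That leaves (3). Evaluating it on every row reproduces the table of g exactly.

3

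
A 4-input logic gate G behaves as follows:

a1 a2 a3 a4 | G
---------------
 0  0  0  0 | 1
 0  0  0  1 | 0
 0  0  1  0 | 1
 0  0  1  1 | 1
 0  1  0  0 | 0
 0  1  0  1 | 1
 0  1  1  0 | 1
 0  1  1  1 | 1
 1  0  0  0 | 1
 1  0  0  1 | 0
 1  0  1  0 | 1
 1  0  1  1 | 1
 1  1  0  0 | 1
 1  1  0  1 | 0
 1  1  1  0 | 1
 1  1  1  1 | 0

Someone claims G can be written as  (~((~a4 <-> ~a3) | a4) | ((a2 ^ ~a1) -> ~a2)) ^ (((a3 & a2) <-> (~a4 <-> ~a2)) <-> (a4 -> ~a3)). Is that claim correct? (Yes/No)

Evaluate (~((~a4 <-> ~a3) | a4) | ((a2 ^ ~a1) -> ~a2)) ^ (((a3 & a2) <-> (~a4 <-> ~a2)) <-> (a4 -> ~a3)) on each row and compare to G:
  a1=0, a2=0, a3=0, a4=0: formula gives 1, G = 1 ✓
  a1=0, a2=0, a3=0, a4=1: formula gives 0, G = 0 ✓
  a1=0, a2=0, a3=1, a4=0: formula gives 1, G = 1 ✓
  a1=0, a2=0, a3=1, a4=1: formula gives 1, G = 1 ✓
  …and likewise for the remaining 12 rows.
All 16 rows match — the expression computes G exactly.

Yes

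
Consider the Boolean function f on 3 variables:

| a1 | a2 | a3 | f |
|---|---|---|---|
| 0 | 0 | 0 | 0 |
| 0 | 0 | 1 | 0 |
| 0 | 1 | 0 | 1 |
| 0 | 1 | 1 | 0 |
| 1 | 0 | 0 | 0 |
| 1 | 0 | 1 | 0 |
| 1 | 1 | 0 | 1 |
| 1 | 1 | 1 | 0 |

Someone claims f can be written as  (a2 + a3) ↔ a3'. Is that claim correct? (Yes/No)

Evaluate (a2 + a3) ↔ a3' on each row and compare to f:
  a1=0, a2=0, a3=0: formula gives 0, f = 0 ✓
  a1=0, a2=0, a3=1: formula gives 0, f = 0 ✓
  a1=0, a2=1, a3=0: formula gives 1, f = 1 ✓
  a1=0, a2=1, a3=1: formula gives 0, f = 0 ✓
  a1=1, a2=0, a3=0: formula gives 0, f = 0 ✓
  …and likewise for the remaining 3 rows.
No disagreement on any input; they are logically equivalent.

Yes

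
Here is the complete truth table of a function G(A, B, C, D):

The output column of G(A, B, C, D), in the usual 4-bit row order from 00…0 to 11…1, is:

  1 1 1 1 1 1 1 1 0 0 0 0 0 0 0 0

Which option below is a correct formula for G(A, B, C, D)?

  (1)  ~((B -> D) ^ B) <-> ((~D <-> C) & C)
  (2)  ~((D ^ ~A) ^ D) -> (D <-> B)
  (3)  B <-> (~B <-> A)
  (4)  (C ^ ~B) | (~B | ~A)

(1): at (0,0,1,0) it gives 0, but G = 1 — eliminated.
(2): at (1,0,0,0) it gives 1, but G = 0 — eliminated.
(4): at (1,0,0,0) it gives 1, but G = 0 — eliminated.
Only (3) survives; checking it on all 16 rows confirms it matches G.

3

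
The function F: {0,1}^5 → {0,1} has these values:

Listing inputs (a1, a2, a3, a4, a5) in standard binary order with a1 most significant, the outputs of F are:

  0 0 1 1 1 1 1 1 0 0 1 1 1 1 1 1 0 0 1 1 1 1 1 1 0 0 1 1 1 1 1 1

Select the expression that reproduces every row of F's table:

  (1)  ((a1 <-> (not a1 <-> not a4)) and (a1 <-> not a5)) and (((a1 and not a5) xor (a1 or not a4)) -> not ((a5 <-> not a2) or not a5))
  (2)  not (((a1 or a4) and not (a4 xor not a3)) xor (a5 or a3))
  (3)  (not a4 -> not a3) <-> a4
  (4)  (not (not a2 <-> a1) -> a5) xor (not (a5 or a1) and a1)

(1): at (0,0,0,1,0) it gives 0, but F = 1 — eliminated.
(2): at (0,0,0,0,0) it gives 1, but F = 0 — eliminated.
(4): at (0,0,0,0,1) it gives 1, but F = 0 — eliminated.
That leaves (3). Evaluating it on every row reproduces the table of F exactly.

3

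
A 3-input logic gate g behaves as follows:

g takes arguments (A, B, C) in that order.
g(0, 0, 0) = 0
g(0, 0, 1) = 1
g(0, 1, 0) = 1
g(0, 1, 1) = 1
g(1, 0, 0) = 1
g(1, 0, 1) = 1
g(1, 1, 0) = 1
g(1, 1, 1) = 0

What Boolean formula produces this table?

g(A, B, C) = ~(((~A & ~B) & ~C) | ((A & B) & C))

There are just 2 zero rows: (0,0,0), (1,1,1). Their minterms are ¬A·¬B·¬C, A·B·C; the OR of those covers precisely the 0-outputs, and negating it yields g.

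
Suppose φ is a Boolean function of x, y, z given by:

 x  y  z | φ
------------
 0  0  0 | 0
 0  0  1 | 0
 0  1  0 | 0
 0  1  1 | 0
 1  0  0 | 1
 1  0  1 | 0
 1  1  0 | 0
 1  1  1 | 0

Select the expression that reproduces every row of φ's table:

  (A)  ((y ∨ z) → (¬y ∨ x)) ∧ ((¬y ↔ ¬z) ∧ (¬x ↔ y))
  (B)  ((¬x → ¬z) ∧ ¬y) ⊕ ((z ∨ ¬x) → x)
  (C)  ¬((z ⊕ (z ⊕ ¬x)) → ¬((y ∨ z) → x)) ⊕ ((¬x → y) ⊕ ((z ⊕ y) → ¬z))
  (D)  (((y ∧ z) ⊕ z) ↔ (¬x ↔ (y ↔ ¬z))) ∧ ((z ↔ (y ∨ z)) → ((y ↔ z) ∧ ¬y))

(B): at (0,0,0) it gives 1, but φ = 0 — eliminated.
(C): at (1,0,0) it gives 0, but φ = 1 — eliminated.
(D): at (0,0,0) it gives 1, but φ = 0 — eliminated.
That leaves (A). Evaluating it on every row reproduces the table of φ exactly.

A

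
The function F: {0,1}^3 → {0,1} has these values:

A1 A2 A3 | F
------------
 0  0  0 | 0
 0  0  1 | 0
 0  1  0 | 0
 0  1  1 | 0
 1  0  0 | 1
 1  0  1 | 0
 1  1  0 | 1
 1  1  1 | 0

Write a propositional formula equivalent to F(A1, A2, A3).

The 1-rows are (1,0,0), (1,1,0). Each contributes one minterm — A1·¬A2·¬A3; A1·A2·¬A3 — and their disjunction is a sum-of-products form of F.

F(A1, A2, A3) = ((A1 ∧ ¬A2) ∧ ¬A3) ∨ ((A1 ∧ A2) ∧ ¬A3)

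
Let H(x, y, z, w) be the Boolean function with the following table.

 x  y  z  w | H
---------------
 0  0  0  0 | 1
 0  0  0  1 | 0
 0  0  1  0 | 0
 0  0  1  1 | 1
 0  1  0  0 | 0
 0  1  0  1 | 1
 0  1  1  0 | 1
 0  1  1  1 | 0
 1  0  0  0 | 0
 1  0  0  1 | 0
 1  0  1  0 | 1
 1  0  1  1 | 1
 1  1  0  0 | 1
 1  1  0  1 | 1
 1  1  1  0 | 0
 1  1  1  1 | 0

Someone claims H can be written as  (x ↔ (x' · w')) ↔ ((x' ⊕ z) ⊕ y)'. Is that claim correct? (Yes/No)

Yes

Check the formula against H row by row:
  x=0, y=0, z=0, w=0: formula gives 1, H = 1 ✓
  x=0, y=0, z=0, w=1: formula gives 0, H = 0 ✓
  x=0, y=0, z=1, w=0: formula gives 0, H = 0 ✓
  x=0, y=0, z=1, w=1: formula gives 1, H = 1 ✓
  … (the remaining 12 rows also agree.)
Every row agrees, so the formula is equivalent.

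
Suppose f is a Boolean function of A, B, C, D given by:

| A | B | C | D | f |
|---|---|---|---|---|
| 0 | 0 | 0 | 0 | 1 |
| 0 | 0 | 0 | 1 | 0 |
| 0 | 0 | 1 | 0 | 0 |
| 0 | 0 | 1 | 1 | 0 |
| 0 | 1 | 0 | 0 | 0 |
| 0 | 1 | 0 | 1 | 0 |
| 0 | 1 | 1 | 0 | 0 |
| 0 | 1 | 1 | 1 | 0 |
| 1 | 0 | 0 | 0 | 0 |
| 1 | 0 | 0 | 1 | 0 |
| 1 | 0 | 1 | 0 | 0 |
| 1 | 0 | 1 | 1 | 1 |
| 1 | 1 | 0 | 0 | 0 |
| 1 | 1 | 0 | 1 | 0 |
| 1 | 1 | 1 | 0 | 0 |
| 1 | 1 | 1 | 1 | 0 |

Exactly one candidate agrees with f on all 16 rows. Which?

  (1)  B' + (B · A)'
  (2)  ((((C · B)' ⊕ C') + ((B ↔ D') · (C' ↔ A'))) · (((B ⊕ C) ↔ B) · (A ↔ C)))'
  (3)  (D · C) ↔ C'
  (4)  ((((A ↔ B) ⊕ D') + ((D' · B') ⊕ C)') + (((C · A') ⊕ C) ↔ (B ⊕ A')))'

4

(1): at (0,0,0,1) it gives 1, but f = 0 — eliminated.
(2): at (0,0,1,0) it gives 1, but f = 0 — eliminated.
(3): at (0,0,0,0) it gives 0, but f = 1 — eliminated.
(4) is the remaining candidate, and it agrees with f on all 16 inputs.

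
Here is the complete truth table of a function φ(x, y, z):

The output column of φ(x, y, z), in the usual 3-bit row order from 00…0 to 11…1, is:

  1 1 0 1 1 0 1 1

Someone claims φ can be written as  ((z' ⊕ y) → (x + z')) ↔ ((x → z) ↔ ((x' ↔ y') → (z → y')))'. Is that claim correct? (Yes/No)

Check the formula against φ row by row:
  x=0, y=0, z=0: formula gives 0, but φ = 1 ✗
Since they disagree at (0,0,0), the expression is not a correct formula for φ.

No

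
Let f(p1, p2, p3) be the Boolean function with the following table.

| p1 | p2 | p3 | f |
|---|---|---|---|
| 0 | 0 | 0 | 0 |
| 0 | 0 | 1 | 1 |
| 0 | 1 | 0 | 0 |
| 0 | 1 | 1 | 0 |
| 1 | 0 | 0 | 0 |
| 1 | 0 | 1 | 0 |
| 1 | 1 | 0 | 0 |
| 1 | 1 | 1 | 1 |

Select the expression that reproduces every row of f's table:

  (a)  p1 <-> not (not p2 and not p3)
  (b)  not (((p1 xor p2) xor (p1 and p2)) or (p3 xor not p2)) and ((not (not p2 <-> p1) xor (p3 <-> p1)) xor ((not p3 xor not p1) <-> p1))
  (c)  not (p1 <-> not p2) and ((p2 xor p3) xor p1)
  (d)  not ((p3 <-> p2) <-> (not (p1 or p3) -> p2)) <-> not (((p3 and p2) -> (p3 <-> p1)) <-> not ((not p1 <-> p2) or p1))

c

(a) disagrees with f on (0,0,0) (formula → 1, table → 0); rule it out.
(b) disagrees with f on (1,1,1) (formula → 0, table → 1); rule it out.
(d) disagrees with f on (0,0,1) (formula → 0, table → 1); rule it out.
(c) is the remaining candidate, and it agrees with f on all 8 inputs.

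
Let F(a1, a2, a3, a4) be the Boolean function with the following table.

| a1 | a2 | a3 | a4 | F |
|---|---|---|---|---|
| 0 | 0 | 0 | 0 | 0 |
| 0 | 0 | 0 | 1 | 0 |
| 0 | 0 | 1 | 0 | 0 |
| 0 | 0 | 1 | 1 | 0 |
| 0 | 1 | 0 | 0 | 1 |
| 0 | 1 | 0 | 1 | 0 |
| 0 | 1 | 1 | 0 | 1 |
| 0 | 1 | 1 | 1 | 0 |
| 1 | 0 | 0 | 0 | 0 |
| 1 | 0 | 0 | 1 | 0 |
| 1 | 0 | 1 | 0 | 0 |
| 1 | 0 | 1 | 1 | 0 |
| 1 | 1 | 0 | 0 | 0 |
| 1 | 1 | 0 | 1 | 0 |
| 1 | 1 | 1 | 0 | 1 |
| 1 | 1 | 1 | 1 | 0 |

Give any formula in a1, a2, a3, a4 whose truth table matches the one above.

F(a1, a2, a3, a4) = ((((~a1 & a2) & ~a3) & ~a4) | (((~a1 & a2) & a3) & ~a4)) | (((a1 & a2) & a3) & ~a4)

The 1-rows are (0,1,0,0), (0,1,1,0), (1,1,1,0). Each contributes one minterm — ¬a1·a2·¬a3·¬a4; ¬a1·a2·a3·¬a4; a1·a2·a3·¬a4 — and their disjunction is a sum-of-products form of F.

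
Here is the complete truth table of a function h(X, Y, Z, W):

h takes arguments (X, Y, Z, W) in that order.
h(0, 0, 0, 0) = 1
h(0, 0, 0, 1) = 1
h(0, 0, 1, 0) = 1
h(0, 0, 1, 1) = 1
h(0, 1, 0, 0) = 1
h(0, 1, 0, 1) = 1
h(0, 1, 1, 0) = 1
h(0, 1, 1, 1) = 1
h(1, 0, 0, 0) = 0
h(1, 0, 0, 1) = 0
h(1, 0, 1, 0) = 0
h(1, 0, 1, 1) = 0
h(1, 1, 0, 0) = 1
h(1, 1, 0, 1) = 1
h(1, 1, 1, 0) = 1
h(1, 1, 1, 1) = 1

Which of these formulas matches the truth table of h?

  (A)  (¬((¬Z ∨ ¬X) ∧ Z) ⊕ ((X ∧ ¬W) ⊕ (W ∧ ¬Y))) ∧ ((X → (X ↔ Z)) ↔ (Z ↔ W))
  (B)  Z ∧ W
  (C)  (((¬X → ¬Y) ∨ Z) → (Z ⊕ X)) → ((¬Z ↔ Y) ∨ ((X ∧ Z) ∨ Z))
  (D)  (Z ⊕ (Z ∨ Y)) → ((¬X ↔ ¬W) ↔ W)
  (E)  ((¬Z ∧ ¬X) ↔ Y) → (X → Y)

(A) disagrees with h on (0,0,0,1) (formula → 0, table → 1); rule it out.
(B) disagrees with h on (0,0,0,0) (formula → 0, table → 1); rule it out.
(C) disagrees with h on (1,0,1,0) (formula → 1, table → 0); rule it out.
(D) disagrees with h on (0,1,0,0) (formula → 0, table → 1); rule it out.
Only (E) survives; checking it on all 16 rows confirms it matches h.

E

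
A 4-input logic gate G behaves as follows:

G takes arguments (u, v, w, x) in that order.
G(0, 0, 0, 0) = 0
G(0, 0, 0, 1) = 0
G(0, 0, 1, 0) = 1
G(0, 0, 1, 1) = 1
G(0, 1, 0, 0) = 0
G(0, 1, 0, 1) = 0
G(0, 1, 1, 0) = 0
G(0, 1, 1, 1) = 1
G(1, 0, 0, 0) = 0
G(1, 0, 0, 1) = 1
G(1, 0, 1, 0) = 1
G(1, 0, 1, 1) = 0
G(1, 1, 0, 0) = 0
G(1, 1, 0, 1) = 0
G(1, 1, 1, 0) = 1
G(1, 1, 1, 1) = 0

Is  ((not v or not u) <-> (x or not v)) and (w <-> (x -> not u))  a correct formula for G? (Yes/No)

Evaluate ((not v or not u) <-> (x or not v)) and (w <-> (x -> not u)) on each row and compare to G:
  u=0, v=0, w=0, x=0: formula gives 0, G = 0 ✓
  u=0, v=0, w=0, x=1: formula gives 0, G = 0 ✓
  u=0, v=0, w=1, x=0: formula gives 1, G = 1 ✓
  u=0, v=0, w=1, x=1: formula gives 1, G = 1 ✓
  … (the remaining 12 rows also agree.)
All 16 rows match — the expression computes G exactly.

Yes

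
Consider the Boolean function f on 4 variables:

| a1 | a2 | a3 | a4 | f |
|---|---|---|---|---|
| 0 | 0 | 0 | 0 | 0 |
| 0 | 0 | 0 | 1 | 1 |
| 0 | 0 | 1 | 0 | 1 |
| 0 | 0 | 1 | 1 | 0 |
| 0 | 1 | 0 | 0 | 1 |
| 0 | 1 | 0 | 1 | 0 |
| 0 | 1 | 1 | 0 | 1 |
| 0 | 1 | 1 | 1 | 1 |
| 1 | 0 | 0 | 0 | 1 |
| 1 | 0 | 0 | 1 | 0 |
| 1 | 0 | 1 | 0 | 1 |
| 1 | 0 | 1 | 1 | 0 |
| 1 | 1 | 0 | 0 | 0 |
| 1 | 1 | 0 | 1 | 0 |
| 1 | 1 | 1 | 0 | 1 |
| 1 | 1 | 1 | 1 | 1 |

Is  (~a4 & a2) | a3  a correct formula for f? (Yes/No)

Evaluate (~a4 & a2) | a3 on each row and compare to f:
  a1=0, a2=0, a3=0, a4=0: formula gives 0, f = 0 ✓
  a1=0, a2=0, a3=0, a4=1: formula gives 0, but f = 1 ✗
Row (0,0,0,1) is a counterexample, so the formula is not equivalent to f.

No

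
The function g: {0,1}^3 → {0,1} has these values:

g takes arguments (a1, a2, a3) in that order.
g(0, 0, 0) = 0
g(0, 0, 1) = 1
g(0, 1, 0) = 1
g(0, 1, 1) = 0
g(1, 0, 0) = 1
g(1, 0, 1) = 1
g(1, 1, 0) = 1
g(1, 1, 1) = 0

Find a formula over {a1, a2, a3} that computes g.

g(a1, a2, a3) = ¬((((¬a1 ∧ ¬a2) ∧ ¬a3) ∨ ((¬a1 ∧ a2) ∧ a3)) ∨ ((a1 ∧ a2) ∧ a3))

g is 0 on only 3 rows — (0,0,0), (0,1,1), (1,1,1). Writing each as a minterm (¬a1·¬a2·¬a3, ¬a1·a2·a3, a1·a2·a3) and OR-ing them characterizes exactly where g=0, so g is the negation of that disjunction.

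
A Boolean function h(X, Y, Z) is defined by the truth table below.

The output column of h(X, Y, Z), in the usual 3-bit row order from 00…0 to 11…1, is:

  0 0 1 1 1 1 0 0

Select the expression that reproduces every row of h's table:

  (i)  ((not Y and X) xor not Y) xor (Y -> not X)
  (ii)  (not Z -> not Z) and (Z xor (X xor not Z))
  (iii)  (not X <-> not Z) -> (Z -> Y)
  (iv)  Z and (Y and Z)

(ii) fails at (0,0,0): the formula yields 1, h is 0.
(iii) fails at (0,0,0): the formula yields 1, h is 0.
(iv) fails at (0,1,0): the formula yields 0, h is 1.
(i) is the remaining candidate, and it agrees with h on all 8 inputs.

i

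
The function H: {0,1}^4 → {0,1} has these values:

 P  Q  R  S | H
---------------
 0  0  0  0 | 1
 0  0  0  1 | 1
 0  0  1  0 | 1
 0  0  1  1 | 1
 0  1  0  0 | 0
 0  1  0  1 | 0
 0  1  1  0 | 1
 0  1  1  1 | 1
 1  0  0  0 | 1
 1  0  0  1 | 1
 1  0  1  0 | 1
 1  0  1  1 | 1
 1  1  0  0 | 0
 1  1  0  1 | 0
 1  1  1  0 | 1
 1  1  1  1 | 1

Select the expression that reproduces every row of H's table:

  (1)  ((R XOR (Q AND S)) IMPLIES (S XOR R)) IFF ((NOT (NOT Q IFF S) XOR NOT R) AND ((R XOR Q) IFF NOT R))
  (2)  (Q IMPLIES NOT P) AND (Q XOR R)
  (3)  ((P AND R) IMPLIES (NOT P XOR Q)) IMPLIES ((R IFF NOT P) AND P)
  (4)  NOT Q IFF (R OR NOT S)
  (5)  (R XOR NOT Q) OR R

5

(1): at (0,0,0,0) it gives 0, but H = 1 — eliminated.
(2): at (0,0,0,0) it gives 0, but H = 1 — eliminated.
(3): at (0,0,0,0) it gives 0, but H = 1 — eliminated.
(4): at (0,0,0,1) it gives 0, but H = 1 — eliminated.
That leaves (5). Evaluating it on every row reproduces the table of H exactly.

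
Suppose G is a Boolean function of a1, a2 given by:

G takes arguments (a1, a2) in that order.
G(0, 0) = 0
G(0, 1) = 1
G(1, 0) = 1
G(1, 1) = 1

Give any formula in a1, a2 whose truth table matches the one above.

The output is 1 whenever at least one input is 1 — the OR of all inputs.

G(a1, a2) = a1 + a2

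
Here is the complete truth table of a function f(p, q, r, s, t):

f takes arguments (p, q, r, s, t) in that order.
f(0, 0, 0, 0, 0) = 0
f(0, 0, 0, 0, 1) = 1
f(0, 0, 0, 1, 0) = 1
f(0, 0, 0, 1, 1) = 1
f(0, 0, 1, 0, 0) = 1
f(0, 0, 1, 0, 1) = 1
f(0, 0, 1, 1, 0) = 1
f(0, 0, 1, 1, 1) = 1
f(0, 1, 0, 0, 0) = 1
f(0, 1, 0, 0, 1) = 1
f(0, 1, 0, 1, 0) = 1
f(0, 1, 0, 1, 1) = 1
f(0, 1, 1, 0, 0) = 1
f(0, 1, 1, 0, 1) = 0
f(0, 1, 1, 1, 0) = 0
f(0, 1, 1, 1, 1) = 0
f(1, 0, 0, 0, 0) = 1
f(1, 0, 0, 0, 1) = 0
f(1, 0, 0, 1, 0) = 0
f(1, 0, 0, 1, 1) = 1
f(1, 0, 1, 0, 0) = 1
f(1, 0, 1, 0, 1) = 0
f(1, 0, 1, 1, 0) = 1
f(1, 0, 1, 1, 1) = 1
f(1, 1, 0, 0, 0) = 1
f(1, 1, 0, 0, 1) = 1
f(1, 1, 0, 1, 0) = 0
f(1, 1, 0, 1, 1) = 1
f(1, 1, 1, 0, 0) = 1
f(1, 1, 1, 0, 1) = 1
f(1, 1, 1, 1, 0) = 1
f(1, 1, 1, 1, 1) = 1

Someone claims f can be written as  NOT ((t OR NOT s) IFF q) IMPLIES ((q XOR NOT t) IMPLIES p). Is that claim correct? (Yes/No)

Evaluate NOT ((t OR NOT s) IFF q) IMPLIES ((q XOR NOT t) IMPLIES p) on each row and compare to f:
  p=0, q=0, r=0, s=0, t=0: formula gives 0, f = 0 ✓
  p=0, q=0, r=0, s=0, t=1: formula gives 1, f = 1 ✓
  p=0, q=0, r=0, s=1, t=0: formula gives 1, f = 1 ✓
  p=0, q=0, r=0, s=1, t=1: formula gives 1, f = 1 ✓
  p=0, q=0, r=1, s=0, t=0: formula gives 0, but f = 1 ✗
A single disagreement suffices: at (0,0,1,0,0) they differ, so the formula does not compute f.

No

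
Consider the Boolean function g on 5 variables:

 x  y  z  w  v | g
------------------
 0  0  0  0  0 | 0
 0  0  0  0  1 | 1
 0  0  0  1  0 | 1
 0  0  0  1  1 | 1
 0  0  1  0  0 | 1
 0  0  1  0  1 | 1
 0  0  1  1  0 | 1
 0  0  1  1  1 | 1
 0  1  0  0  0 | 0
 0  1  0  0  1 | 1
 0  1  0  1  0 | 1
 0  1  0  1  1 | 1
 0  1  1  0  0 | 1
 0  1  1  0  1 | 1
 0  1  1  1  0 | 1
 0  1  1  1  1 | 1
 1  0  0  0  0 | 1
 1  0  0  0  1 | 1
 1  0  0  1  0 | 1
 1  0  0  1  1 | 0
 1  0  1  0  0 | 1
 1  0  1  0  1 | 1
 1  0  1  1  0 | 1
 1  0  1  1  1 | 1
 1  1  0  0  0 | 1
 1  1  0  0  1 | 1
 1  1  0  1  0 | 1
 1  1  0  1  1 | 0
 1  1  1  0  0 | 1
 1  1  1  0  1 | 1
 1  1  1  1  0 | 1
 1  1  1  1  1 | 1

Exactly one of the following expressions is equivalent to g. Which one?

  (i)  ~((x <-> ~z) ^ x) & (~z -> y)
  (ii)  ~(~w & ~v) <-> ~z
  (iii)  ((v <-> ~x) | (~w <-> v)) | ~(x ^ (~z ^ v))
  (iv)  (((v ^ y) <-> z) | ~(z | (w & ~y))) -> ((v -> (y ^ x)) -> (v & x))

(i): at (0,0,0,0,1) it gives 0, but g = 1 — eliminated.
(ii): at (0,0,1,0,1) it gives 0, but g = 1 — eliminated.
(iv): at (0,0,0,1,0) it gives 0, but g = 1 — eliminated.
That leaves (iii). Evaluating it on every row reproduces the table of g exactly.

iii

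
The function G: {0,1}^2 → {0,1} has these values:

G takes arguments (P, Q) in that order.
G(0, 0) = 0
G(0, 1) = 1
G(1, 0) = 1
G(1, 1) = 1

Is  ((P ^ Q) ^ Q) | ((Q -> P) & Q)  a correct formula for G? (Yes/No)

Check the formula against G row by row:
  P=0, Q=0: formula gives 0, G = 0 ✓
  P=0, Q=1: formula gives 0, but G = 1 ✗
Since they disagree at (0,1), the expression is not a correct formula for G.

No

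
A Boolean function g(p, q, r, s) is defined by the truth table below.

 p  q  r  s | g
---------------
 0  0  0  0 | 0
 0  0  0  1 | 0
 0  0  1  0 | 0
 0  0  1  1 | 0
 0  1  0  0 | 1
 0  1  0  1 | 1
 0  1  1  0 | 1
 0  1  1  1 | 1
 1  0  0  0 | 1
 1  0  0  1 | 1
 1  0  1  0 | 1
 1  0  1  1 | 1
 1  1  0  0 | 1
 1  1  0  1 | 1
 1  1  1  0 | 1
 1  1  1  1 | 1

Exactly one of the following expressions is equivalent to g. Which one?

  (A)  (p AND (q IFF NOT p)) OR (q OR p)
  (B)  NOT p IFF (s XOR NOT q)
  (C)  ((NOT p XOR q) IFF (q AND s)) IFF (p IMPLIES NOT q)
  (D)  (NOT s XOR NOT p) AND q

A

(B) disagrees with g on (0,0,0,0) (formula → 1, table → 0); rule it out.
(C) disagrees with g on (0,1,0,1) (formula → 0, table → 1); rule it out.
(D) disagrees with g on (0,1,0,0) (formula → 0, table → 1); rule it out.
Only (A) survives; checking it on all 16 rows confirms it matches g.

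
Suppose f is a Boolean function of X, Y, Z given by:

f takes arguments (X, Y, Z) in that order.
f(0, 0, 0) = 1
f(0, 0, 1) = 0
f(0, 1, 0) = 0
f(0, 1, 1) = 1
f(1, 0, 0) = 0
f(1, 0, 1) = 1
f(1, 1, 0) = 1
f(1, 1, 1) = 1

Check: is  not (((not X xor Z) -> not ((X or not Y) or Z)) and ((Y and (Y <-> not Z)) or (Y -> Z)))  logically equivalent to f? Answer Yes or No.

No

Check the formula against f row by row:
  X=0, Y=0, Z=0: formula gives 1, f = 1 ✓
  X=0, Y=0, Z=1: formula gives 0, f = 0 ✓
  X=0, Y=1, Z=0: formula gives 0, f = 0 ✓
  X=0, Y=1, Z=1: formula gives 0, but f = 1 ✗
Since they disagree at (0,1,1), the expression is not a correct formula for f.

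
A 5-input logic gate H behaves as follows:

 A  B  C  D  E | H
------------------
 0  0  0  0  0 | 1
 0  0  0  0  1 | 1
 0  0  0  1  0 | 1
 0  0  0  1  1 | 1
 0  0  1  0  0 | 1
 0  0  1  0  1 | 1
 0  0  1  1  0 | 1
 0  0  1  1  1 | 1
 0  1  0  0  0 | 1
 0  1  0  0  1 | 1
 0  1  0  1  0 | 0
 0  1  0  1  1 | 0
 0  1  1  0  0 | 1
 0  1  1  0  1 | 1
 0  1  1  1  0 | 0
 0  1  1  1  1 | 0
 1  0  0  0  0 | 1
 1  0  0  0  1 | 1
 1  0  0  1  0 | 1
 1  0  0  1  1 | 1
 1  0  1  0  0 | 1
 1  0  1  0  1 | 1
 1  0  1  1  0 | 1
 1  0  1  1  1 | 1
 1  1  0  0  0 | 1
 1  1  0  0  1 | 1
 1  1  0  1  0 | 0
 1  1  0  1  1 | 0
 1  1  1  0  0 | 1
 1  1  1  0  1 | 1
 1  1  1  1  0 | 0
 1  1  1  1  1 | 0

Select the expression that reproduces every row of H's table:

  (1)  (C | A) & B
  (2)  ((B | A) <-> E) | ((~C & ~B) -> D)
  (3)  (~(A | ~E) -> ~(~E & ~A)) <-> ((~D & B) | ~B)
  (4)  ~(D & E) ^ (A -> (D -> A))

3

(1): at (0,0,0,0,0) it gives 0, but H = 1 — eliminated.
(2): at (0,0,0,0,1) it gives 0, but H = 1 — eliminated.
(4): at (0,0,0,0,0) it gives 0, but H = 1 — eliminated.
(3) is the remaining candidate, and it agrees with H on all 32 inputs.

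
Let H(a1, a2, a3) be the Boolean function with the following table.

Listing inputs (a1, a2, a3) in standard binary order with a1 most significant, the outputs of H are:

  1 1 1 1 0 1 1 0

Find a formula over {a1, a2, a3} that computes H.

H(a1, a2, a3) = (((a1 · a2') · a3') + ((a1 · a2) · a3))'

The 0-rows are (1,0,0), (1,1,1). Take each as a conjunction (a1·¬a2·¬a3, a1·a2·a3), form their disjunction, and complement — that gives a formula that is 1 everywhere H is.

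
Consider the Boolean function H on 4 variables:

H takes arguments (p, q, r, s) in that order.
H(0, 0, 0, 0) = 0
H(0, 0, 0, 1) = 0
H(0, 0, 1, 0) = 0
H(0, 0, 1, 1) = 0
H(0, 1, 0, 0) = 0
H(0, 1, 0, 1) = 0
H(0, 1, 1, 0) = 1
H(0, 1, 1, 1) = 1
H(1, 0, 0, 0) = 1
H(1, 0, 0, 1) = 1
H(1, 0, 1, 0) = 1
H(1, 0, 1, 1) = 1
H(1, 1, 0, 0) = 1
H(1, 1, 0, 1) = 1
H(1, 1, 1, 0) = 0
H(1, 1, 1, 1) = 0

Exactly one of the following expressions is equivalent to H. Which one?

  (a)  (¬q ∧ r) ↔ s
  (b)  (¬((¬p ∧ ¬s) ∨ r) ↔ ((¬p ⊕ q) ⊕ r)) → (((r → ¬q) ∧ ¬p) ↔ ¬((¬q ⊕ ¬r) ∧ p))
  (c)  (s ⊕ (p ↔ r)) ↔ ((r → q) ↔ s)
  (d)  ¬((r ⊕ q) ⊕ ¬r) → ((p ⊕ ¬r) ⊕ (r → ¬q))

(a): at (0,0,0,0) it gives 1, but H = 0 — eliminated.
(b): at (0,0,0,0) it gives 1, but H = 0 — eliminated.
(d): at (0,0,0,0) it gives 1, but H = 0 — eliminated.
Only (c) survives; checking it on all 16 rows confirms it matches H.

c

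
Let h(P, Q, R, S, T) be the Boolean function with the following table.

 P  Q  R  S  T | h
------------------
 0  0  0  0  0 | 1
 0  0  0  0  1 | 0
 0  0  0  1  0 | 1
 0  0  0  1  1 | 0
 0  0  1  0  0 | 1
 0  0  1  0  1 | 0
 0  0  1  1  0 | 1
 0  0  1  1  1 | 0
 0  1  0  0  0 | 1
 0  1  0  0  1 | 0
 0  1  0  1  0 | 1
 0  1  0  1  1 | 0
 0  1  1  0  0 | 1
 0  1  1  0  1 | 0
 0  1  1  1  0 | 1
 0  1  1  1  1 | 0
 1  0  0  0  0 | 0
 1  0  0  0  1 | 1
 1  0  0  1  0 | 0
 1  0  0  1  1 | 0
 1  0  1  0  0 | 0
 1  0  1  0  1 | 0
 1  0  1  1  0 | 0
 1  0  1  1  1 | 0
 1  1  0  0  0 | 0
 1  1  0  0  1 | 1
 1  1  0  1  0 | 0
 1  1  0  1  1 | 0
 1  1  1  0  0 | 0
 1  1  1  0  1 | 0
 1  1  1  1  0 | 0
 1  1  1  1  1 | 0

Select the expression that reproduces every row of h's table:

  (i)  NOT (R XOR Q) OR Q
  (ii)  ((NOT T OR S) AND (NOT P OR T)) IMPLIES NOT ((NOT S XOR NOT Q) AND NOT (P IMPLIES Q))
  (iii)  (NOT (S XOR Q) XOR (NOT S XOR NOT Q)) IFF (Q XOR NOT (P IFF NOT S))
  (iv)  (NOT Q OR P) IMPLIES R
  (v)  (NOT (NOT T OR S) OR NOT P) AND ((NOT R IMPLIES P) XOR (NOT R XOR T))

(i) disagrees with h on (0,0,0,0,1) (formula → 1, table → 0); rule it out.
(ii) disagrees with h on (0,0,0,0,1) (formula → 1, table → 0); rule it out.
(iii) disagrees with h on (0,0,0,0,1) (formula → 1, table → 0); rule it out.
(iv) disagrees with h on (0,0,0,0,0) (formula → 0, table → 1); rule it out.
Only (v) survives; checking it on all 32 rows confirms it matches h.

v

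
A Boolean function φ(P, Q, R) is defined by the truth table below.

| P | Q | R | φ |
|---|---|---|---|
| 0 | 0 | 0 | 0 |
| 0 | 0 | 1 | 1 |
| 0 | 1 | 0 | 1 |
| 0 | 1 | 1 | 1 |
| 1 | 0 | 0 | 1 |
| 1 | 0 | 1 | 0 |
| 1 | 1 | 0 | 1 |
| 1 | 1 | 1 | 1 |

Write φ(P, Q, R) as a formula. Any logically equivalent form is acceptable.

φ(P, Q, R) = not (((not P and not Q) and not R) or ((P and not Q) and R))

The 0-rows are (0,0,0), (1,0,1). Take each as a conjunction (¬P·¬Q·¬R, P·¬Q·R), form their disjunction, and complement — that gives a formula that is 1 everywhere φ is.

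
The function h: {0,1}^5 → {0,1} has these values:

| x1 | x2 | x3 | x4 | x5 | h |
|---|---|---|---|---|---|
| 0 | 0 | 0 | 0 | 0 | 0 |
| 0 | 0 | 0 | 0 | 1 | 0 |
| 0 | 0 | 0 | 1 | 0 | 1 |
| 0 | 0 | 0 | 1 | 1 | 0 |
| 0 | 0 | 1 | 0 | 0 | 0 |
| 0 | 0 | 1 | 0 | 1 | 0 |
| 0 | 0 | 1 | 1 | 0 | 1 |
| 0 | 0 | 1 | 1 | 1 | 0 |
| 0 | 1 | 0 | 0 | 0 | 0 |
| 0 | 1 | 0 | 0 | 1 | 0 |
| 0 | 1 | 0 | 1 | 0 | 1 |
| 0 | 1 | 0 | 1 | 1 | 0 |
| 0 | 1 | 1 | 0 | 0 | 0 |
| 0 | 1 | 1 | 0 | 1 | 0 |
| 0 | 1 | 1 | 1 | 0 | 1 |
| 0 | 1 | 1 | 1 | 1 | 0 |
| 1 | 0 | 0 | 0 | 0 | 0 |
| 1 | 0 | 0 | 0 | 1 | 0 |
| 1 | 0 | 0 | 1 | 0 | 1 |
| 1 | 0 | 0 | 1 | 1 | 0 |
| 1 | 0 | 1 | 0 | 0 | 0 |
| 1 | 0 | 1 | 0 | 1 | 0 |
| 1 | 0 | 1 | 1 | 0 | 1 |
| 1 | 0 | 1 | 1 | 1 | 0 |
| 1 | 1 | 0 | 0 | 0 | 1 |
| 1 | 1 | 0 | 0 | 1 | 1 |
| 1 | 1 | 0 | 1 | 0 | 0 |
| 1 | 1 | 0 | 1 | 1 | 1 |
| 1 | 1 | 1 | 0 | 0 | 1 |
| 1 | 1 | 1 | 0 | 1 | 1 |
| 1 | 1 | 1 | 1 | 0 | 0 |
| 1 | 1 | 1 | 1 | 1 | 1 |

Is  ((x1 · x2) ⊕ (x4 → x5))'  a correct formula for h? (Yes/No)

Yes

Evaluate ((x1 · x2) ⊕ (x4 → x5))' on each row and compare to h:
  x1=0, x2=0, x3=0, x4=0, x5=0: formula gives 0, h = 0 ✓
  x1=0, x2=0, x3=0, x4=0, x5=1: formula gives 0, h = 0 ✓
  x1=0, x2=0, x3=0, x4=1, x5=0: formula gives 1, h = 1 ✓
  x1=0, x2=0, x3=0, x4=1, x5=1: formula gives 0, h = 0 ✓
  …and likewise for the remaining 28 rows.
All 32 rows match — the expression computes h exactly.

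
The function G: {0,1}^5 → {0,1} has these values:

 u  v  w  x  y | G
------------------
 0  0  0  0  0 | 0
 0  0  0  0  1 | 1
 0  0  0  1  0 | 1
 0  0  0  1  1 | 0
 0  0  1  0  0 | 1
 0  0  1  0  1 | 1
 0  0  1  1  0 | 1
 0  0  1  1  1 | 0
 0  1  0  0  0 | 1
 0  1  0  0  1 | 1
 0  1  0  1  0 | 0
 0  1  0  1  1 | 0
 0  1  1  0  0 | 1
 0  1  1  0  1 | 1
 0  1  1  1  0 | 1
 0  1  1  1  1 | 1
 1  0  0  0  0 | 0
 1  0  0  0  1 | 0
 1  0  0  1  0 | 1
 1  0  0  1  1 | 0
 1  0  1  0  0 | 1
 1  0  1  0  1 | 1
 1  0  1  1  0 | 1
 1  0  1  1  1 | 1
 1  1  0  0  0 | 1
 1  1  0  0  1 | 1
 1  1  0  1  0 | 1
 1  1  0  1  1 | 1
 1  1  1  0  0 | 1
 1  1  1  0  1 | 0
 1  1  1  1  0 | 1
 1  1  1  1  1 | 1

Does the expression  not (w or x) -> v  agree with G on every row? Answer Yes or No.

No

Evaluate not (w or x) -> v on each row and compare to G:
  u=0, v=0, w=0, x=0, y=0: formula gives 0, G = 0 ✓
  u=0, v=0, w=0, x=0, y=1: formula gives 0, but G = 1 ✗
Row (0,0,0,0,1) is a counterexample, so the formula is not equivalent to G.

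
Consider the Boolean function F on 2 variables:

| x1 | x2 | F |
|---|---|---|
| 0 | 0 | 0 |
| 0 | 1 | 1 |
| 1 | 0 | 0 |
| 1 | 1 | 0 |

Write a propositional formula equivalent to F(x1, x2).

F(x1, x2) = ~x1 & x2

1 only at (0,1): NOT x1 AND x2.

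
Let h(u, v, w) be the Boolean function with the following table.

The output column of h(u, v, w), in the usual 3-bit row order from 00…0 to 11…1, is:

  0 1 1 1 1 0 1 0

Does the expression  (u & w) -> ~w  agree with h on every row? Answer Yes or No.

No

Check the formula against h row by row:
  u=0, v=0, w=0: formula gives 1, but h = 0 ✗
Row (0,0,0) is a counterexample, so the formula is not equivalent to h.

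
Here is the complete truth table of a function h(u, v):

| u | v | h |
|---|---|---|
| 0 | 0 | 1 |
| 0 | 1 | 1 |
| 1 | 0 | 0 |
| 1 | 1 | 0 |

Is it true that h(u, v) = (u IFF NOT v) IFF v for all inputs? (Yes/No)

Yes

Evaluate (u IFF NOT v) IFF v on each row and compare to h:
  u=0, v=0: formula gives 1, h = 1 ✓
  u=0, v=1: formula gives 1, h = 1 ✓
  u=1, v=0: formula gives 0, h = 0 ✓
  u=1, v=1: formula gives 0, h = 0 ✓
Every row agrees, so the formula is equivalent.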